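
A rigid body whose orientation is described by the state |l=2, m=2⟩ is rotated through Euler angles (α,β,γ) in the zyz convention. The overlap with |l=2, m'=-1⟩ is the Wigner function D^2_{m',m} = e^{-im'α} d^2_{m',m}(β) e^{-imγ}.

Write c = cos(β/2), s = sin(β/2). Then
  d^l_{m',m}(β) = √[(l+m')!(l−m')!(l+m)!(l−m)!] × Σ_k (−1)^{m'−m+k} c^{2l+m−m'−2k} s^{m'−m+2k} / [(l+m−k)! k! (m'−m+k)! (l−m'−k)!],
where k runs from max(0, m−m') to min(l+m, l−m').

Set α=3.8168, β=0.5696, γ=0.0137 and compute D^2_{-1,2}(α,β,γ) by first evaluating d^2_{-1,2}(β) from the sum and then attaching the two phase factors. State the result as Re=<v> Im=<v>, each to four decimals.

Re=-0.0339 Im=-0.0257

First d^2_{-1,2}(β=0.5696), then the phase factors e^{-i(-1)α} and e^{-i(2)γ}:
c=cos(0.5696/2)=0.959718, s=sin(0.5696/2)=0.280966; N=√[1·6·24·1]=12.000000
k∈{3} keeps every argument non-negative
  k=3: (−1)^0·12.0000/(6)·0.9597^1·0.2810^3 = +0.042573
d^2_{-1,2}(0.5696) = +0.042573
D = (-0.780577-0.625059i)·(+0.042573)·(+0.999625-0.027397i) = -0.033948-0.025690i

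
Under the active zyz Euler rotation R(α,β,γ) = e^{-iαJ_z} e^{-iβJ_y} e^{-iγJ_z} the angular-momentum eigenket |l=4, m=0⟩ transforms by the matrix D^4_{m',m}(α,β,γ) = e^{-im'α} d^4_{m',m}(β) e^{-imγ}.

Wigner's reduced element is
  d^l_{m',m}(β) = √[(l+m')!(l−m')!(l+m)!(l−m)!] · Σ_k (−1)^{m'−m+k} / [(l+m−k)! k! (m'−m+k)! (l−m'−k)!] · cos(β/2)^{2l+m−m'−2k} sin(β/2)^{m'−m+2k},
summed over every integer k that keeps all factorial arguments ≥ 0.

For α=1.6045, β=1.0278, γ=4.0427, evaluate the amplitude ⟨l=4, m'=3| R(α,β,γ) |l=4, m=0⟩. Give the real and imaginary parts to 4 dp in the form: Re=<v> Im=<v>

Re=-0.0484 Im=-0.4772

Split into d^4_{3,0}(β=1.0278) × two z-phases.
c=cos(1.0278/2)=0.870834, s=sin(1.0278/2)=0.491577; N=√[5040·1·24·24]=1703.830978
k∈{0,1} keeps every argument non-negative
  k=0: (−1)^3·1703.8310/(144)·0.8708^5·0.4916^3 = -0.703908
  k=1: (−1)^4·1703.8310/(144)·0.8708^3·0.4916^5 = +0.224300
d^4_{3,0}(1.0278) = -0.703908 +0.224300 = -0.479609
Phases: e^{-i·(3)·1.6045}=+0.100939+0.994893i, e^{-i·(0)·4.0427}=+1.000000+0.000000i ⇒ D=-0.048411-0.477159i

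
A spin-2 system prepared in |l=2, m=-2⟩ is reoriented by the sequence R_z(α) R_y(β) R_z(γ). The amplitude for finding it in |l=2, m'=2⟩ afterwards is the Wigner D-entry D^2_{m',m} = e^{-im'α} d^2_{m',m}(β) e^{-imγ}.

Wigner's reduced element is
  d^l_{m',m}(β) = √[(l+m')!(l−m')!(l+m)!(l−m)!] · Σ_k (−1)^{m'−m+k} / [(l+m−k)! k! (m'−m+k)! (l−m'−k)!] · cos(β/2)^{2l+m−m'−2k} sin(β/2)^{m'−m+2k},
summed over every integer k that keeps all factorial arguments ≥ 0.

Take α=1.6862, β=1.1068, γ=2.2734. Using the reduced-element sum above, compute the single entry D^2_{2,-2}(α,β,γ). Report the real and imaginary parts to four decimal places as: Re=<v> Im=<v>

First d^2_{2,-2}(β=1.1068), then the phase factors e^{-i(2)α} and e^{-i(-2)γ}:
c=cos(1.1068/2)=0.850742, s=sin(1.1068/2)=0.525583; N=√[24·1·1·24]=24.000000
k∈{0} keeps every argument non-negative
  k=0: (−1)^4·24.0000/(24)·0.8507^0·0.5256^4 = +0.076307
d^2_{2,-2}(1.1068) = +0.076307
Attach z-rotation phases: D = e^{-i(2)(1.6862)}·(+0.076307)·e^{-i(-2)(2.2734)} = +0.029462+0.070390i

Re=0.0295 Im=0.0704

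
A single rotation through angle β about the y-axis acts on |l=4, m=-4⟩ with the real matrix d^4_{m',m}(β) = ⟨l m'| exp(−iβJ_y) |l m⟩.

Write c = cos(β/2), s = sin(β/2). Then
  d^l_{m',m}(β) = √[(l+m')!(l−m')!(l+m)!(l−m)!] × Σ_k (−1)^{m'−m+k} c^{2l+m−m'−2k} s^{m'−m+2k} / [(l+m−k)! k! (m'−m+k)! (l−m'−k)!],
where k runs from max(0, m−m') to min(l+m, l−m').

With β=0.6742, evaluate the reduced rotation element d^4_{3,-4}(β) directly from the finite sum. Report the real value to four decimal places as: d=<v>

d=-0.0012

d^4_{3,-4}(β=0.6742) via Wigner's sum:
c=cos(0.6742/2)=0.943718, s=sin(0.6742/2)=0.330752; N=√[5040·1·1·40320]=14255.272709
The bounds max(0,m−m')=0 and min(l+m,l−m')=0 give 1 term
  k=0: (−1)^7·14255.2727/(5040)·0.9437^1·0.3308^7 = -0.001156
d^4_{3,-4}(0.6742) = -0.001156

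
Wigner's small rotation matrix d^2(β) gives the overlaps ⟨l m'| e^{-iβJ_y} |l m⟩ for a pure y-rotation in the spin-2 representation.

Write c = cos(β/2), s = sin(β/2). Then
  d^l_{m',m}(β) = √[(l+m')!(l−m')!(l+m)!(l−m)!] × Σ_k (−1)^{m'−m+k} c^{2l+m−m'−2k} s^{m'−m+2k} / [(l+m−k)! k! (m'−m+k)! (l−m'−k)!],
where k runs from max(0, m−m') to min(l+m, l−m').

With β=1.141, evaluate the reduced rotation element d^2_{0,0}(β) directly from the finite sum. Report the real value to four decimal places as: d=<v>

d^2_{0,0}(β=1.141) via Wigner's sum:
With c≡cos(β/2)=0.841631 and s≡sin(β/2)=0.540053, N=[2·2·2·2]^{1/2}=4.000000
The bounds max(0,m−m')=0 and min(l+m,l−m')=2 give 3 terms
  k=0: (−1)^0·4.0000/(4)·0.8416^4·0.5401^0 = +0.501750
  k=1: (−1)^1·4.0000/(1)·0.8416^2·0.5401^2 = -0.826373
  k=2: (−1)^2·4.0000/(4)·0.8416^0·0.5401^4 = +0.085064
d^2_{0,0}(1.141) = +0.501750 -0.826373 +0.085064 = -0.239560

d=-0.2396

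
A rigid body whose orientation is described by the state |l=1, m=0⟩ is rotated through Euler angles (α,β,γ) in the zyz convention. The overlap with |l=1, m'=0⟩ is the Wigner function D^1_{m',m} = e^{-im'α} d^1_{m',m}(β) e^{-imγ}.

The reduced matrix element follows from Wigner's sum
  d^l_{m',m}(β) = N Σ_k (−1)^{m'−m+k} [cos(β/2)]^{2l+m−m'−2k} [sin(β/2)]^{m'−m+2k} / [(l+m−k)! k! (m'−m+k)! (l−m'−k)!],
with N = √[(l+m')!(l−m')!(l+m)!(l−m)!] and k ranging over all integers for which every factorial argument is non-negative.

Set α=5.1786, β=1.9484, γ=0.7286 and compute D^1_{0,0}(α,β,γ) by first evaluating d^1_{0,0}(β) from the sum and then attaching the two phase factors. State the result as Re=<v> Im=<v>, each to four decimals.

First d^1_{0,0}(β=1.9484), then the phase factors e^{-i(0)α} and e^{-i(0)γ}:
Half-angle: c=0.561830, s=0.827253. N=√(1·1·1·1)=1.000000
k: max(0,(0)−(0))=0 … min(1+(0),1−(0))=1
  k=0: (−1)^0·1.0000/(1)·0.5618^2·0.8273^0 = +0.315653
  k=1: (−1)^1·1.0000/(1)·0.5618^0·0.8273^2 = -0.684347
d^1_{0,0}(1.9484) = +0.315653 -0.684347 = -0.368694
D = (+1.000000+0.000000i)·(-0.368694)·(+1.000000+0.000000i) = -0.368694+0.000000i

Re=-0.3687 Im=0.0000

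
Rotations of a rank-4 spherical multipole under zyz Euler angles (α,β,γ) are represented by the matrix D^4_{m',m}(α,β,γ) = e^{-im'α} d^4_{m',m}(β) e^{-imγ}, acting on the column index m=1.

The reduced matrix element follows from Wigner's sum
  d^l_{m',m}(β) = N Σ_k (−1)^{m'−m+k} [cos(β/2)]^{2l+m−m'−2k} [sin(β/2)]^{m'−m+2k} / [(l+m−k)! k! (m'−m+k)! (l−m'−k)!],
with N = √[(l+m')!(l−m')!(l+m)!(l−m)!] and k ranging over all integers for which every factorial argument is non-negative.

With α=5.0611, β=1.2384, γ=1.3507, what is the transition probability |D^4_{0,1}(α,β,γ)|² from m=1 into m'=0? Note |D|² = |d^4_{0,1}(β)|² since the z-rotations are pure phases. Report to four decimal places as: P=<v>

P=0.1511

Split into d^4_{0,1}(β=1.2384) × two z-phases.
c=cos(1.2384/2)=0.814343, s=sin(1.2384/2)=0.580384; N=√[24·24·120·6]=643.987578
The bounds max(0,m−m')=1 and min(l+m,l−m')=4 give 4 terms
  k=1: (−1)^0·643.9876/(144)·0.8143^7·0.5804^1 = +0.616427
  k=2: (−1)^1·643.9876/(24)·0.8143^5·0.5804^3 = -1.878664
  k=3: (−1)^2·643.9876/(24)·0.8143^3·0.5804^5 = +0.954256
  k=4: (−1)^3·643.9876/(144)·0.8143^1·0.5804^7 = -0.080785
d^4_{0,1}(1.2384) = +0.616427 -1.878664 +0.954256 -0.080785 = -0.388765
|D^4_{0,1}|² = |d^4_{0,1}(β)|² = (-0.388765)² = 0.151138 (the z-rotation phases have unit modulus)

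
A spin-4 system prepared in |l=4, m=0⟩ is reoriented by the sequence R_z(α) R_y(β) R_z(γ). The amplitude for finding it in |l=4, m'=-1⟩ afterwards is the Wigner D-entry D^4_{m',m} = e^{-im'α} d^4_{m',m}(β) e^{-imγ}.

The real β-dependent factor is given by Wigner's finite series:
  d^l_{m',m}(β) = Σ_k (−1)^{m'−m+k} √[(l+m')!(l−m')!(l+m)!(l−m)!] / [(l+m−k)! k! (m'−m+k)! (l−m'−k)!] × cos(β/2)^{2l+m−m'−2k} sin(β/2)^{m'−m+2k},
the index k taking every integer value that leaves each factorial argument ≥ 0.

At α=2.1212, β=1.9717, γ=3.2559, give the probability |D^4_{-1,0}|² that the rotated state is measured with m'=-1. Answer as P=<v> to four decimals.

P=0.1509

D^4_{-1,0}(2.1212,1.9717,3.2559) = e^{-i·-1·2.1212}·d^4_{-1,0}(1.9717)·e^{-i·0·3.2559}. Compute d first:
With c≡cos(β/2)=0.552155 and s≡sin(β/2)=0.833742, N=[6·120·24·24]^{1/2}=643.987578
The bounds max(0,m−m')=1 and min(l+m,l−m')=4 give 4 terms
  k=1: (−1)^0·643.9876/(144)·0.5522^7·0.8337^1 = +0.058341
  k=2: (−1)^1·643.9876/(24)·0.5522^5·0.8337^3 = -0.798113
  k=3: (−1)^2·643.9876/(24)·0.5522^3·0.8337^5 = +1.819726
  k=4: (−1)^3·643.9876/(144)·0.5522^1·0.8337^7 = -0.691507
d^4_{-1,0}(1.9717) = +0.058341 -0.798113 +1.819726 -0.691507 = +0.388447
|D^4_{-1,0}|² = |d^4_{-1,0}(β)|² = (+0.388447)² = 0.150891 (the z-rotation phases have unit modulus)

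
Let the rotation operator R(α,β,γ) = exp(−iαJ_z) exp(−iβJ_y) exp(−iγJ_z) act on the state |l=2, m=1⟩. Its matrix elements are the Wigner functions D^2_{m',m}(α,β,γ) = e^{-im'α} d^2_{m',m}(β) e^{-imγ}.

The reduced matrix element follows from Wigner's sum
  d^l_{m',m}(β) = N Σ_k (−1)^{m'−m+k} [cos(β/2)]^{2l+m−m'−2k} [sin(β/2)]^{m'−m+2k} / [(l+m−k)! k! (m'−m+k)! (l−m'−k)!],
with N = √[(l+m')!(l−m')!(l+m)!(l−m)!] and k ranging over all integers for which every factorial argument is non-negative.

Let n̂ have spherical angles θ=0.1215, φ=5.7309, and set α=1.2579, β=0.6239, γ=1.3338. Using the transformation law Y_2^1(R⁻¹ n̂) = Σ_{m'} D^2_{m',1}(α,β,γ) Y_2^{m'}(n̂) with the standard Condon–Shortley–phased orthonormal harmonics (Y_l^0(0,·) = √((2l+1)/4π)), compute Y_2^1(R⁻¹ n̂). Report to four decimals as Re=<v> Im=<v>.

Re=0.1561 Im=-0.3405

Need the full column D^2_{m',1} for m'=−2..2 at α=1.2579, β=0.6239, γ=1.3338.
cos(β/2)=0.951737, sin(β/2)=0.306915
d^2_{-2,1}: single k=3 term ⇒ +0.055030;  D = +0.020861+0.050923i
d^2_{-1,1}: k∈[2..3] ⇒ +0.255971 -0.008873 = +0.247098;  D = +0.246387-0.018737i
d^2_{0,1}: k∈[1..2] ⇒ +0.648104 -0.067398 = +0.580706;  D = +0.136340-0.564474i
d^2_{1,1}: k∈[0..1] ⇒ +0.820479 -0.255971 = +0.564508;  D = -0.481288-0.295009i
d^2_{2,1}: single k=0 term ⇒ -0.529175;  D = +0.401992-0.344134i
Y_2^{m'}(θ=0.1215,φ=5.7309) and Σ D·Y over m':
  (+0.0209+0.0509i)·(+0.0026+0.0051i)  (+0.2464-0.0187i)·(+0.0791+0.0488i)  (+0.1363-0.5645i)·(+0.6169+0.0000i)  (-0.4813-0.2950i)·(-0.0791+0.0488i)  (+0.4020-0.3441i)·(+0.0026-0.0051i)
Y_2^1(R⁻¹ n̂) = +0.156059-0.340488i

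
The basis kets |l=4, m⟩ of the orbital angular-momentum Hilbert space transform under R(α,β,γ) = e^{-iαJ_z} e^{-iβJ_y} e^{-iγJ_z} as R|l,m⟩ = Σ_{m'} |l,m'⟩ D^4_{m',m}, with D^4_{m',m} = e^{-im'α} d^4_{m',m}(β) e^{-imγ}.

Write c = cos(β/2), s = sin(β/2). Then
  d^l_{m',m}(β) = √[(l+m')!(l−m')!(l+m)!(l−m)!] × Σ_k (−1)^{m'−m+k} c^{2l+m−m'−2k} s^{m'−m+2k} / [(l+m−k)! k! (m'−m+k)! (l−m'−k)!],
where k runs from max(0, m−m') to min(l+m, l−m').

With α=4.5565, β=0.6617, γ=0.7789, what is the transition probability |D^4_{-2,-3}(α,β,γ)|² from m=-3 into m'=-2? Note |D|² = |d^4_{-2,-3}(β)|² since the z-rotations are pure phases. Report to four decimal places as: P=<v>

First d^4_{-2,-3}(β=0.6617), then the phase factors e^{-i(-2)α} and e^{-i(-3)γ}:
Half-angle: c=0.945767, s=0.324847. N=√(2·720·1·5040)=2693.993318
k∈{0,1} keeps every argument non-negative
  k=0: (−1)^1·2693.9933/(720)·0.9458^7·0.3248^1 = -0.822679
  k=1: (−1)^2·2693.9933/(240)·0.9458^5·0.3248^3 = +0.291167
d^4_{-2,-3}(0.6617) = -0.822679 +0.291167 = -0.531513
|D^4_{-2,-3}|² = |d^4_{-2,-3}(β)|² = (-0.531513)² = 0.282506 (the z-rotation phases have unit modulus)

P=0.2825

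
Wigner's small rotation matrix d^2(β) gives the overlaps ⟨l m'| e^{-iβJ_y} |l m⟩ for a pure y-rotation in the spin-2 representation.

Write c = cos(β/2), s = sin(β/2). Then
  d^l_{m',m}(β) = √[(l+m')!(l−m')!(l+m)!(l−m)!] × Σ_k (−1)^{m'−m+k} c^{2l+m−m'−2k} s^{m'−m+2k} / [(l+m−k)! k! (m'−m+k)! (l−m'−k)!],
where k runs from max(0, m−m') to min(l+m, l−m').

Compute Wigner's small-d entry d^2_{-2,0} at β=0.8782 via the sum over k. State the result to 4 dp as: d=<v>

d=0.3627

d^2_{-2,0}(β=0.8782) via Wigner's sum:
Half-angle: c=0.905135, s=0.425125. N=√(1·24·2·2)=9.797959
k: max(0,(0)−(-2))=2 … min(2+(0),2−(-2))=2
  k=2: (−1)^0·9.7980/(4)·0.9051^2·0.4251^2 = +0.362690
d^2_{-2,0}(0.8782) = +0.362690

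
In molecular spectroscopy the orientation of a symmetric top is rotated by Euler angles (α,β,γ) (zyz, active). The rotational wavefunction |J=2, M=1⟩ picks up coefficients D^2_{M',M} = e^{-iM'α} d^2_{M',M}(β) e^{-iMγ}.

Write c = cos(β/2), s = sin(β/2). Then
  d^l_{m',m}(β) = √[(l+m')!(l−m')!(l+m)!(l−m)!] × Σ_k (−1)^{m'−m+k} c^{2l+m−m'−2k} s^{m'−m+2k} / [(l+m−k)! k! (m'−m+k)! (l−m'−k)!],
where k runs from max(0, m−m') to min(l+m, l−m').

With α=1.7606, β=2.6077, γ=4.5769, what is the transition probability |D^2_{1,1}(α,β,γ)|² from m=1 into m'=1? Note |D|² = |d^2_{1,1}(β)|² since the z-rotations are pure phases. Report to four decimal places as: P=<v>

First d^2_{1,1}(β=2.6077), then the phase factors e^{-i(1)α} and e^{-i(1)γ}:
With c≡cos(β/2)=0.263787 and s≡sin(β/2)=0.964581, N=[6·1·6·1]^{1/2}=6.000000
k∈{0,1} keeps every argument non-negative
  k=0: (−1)^0·6.0000/(6)·0.2638^4·0.9646^0 = +0.004842
  k=1: (−1)^1·6.0000/(2)·0.2638^2·0.9646^2 = -0.194225
d^2_{1,1}(2.6077) = +0.004842 -0.194225 = -0.189383
|D^2_{1,1}|² = |d^2_{1,1}(β)|² = (-0.189383)² = 0.035866 (the z-rotation phases have unit modulus)

P=0.0359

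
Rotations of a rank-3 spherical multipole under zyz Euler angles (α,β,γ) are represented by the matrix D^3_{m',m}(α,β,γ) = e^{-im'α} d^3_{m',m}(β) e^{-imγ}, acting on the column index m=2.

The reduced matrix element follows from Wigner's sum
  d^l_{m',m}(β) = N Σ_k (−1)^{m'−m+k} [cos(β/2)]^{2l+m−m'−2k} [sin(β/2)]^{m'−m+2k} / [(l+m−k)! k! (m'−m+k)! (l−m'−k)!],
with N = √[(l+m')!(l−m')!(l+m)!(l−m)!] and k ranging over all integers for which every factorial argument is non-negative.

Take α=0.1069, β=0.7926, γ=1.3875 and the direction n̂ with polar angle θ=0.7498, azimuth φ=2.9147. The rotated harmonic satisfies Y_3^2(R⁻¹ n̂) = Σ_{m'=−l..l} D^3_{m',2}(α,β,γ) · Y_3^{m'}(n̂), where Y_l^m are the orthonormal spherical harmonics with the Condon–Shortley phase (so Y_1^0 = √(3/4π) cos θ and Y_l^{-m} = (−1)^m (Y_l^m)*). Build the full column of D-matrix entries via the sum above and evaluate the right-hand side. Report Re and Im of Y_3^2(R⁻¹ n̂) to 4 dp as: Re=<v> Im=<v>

Re=-0.0560 Im=0.0047

Need the full column D^3_{m',2} for m'=−3..3 at α=0.1069, β=0.7926, γ=1.3875.
cos(β/2)=0.922496, sin(β/2)=0.386008
d^3_{-3,2}: single k=5 term ⇒ +0.019365;  D = -0.014969-0.012286i
d^3_{-2,2}: k∈[4..5] ⇒ +0.094468 -0.003308 = +0.091159;  D = -0.076232-0.049988i
d^3_{-1,2}: k∈[3..4] ⇒ +0.285569 -0.025000 = +0.260569;  D = -0.231901-0.118819i
d^3_{0,2}: k∈[2..3] ⇒ +0.591030 -0.103484 = +0.487546;  D = -0.455151-0.174754i
d^3_{1,2}: k∈[1..2] ⇒ +0.815488 -0.285569 = +0.529919;  D = -0.512150-0.136074i
d^3_{2,2}: k∈[0..1] ⇒ +0.616291 -0.539534 = +0.076756;  D = -0.075862-0.011682i
d^3_{3,2}: single k=0 term ⇒ -0.631674;  D = +0.631009+0.028979i
Y_3^{m'}(θ=0.7498,φ=2.9147) and Σ D·Y over m':
  (-0.0150-0.0123i)·(-0.1026-0.0831i)  (-0.0762-0.0500i)·(+0.3122+0.1523i)  (-0.2319-0.1188i)·(-0.3601-0.0831i)  (-0.4552-0.1748i)·(-0.0880+0.0000i)  (-0.5122-0.1361i)·(+0.3601-0.0831i)  (-0.0759-0.0117i)·(+0.3122-0.1523i)  (+0.6310+0.0290i)·(+0.1026-0.0831i)
Y_3^2(R⁻¹ n̂) = -0.056021+0.004743i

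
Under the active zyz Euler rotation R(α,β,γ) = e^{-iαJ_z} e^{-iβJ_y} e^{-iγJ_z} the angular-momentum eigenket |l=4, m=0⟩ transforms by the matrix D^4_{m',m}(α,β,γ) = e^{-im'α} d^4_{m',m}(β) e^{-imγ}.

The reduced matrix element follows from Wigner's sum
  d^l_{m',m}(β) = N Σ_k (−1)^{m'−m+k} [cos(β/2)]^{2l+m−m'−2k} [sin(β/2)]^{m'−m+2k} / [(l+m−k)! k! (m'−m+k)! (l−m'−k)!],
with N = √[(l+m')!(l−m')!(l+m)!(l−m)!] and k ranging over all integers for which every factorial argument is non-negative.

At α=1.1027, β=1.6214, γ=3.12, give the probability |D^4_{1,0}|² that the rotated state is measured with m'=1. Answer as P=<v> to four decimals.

P=0.0071

Split into d^4_{1,0}(β=1.6214) × two z-phases.
With c≡cos(β/2)=0.688991 and s≡sin(β/2)=0.724770, N=[120·6·24·24]^{1/2}=643.987578
k∈{0,1,2,3} keeps every argument non-negative
  k=0: (−1)^1·643.9876/(144)·0.6890^7·0.7248^1 = -0.238897
  k=1: (−1)^2·643.9876/(24)·0.6890^5·0.7248^3 = +1.586116
  k=2: (−1)^3·643.9876/(24)·0.6890^3·0.7248^5 = -1.755122
  k=3: (−1)^4·643.9876/(144)·0.6890^1·0.7248^7 = +0.323690
d^4_{1,0}(1.6214) = -0.238897 +1.586116 -1.755122 +0.323690 = -0.084214
|D^4_{1,0}|² = |d^4_{1,0}(β)|² = (-0.084214)² = 0.007092 (the z-rotation phases have unit modulus)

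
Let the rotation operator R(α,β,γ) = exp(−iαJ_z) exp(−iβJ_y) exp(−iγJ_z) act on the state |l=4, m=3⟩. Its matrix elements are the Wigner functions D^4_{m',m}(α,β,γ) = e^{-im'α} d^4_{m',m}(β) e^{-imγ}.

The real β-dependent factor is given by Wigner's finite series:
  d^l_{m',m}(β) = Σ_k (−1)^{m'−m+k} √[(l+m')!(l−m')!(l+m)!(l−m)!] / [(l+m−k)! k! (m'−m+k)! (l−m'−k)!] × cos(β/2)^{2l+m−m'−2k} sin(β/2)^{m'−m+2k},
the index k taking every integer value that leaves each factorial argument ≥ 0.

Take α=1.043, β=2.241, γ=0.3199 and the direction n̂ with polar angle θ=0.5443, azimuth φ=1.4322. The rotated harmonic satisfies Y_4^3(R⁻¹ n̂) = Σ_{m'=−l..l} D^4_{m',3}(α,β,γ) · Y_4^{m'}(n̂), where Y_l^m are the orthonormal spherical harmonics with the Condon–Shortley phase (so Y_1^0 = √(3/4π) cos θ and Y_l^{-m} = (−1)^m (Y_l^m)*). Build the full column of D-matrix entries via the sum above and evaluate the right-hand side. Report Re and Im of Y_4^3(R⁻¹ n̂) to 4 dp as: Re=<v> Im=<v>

Need the full column D^4_{m',3} for m'=−4..4 at α=1.043, β=2.241, γ=0.3199.
cos(β/2)=0.435232, sin(β/2)=0.900318
d^4_{-4,3}: single k=7 term ⇒ +0.590253;  D = -0.588778-0.041700i
d^4_{-3,3}: k∈[6..7] ⇒ +0.706182 -0.431686 = +0.274496;  D = -0.154653+0.226783i
d^4_{-2,3}: k∈[5..6] ⇒ +0.547430 -0.780831 = -0.233401;  D = -0.100363-0.210721i
d^4_{-1,3}: k∈[4..5] ⇒ +0.311880 -0.800735 = -0.488855;  D = -0.487160-0.040675i
d^4_{0,3}: k∈[3..4] ⇒ +0.134852 -0.577042 = -0.442190;  D = -0.253713+0.362162i
d^4_{1,3}: k∈[2..3] ⇒ +0.043731 -0.311880 = -0.268149;  D = +0.112247+0.243525i
d^4_{2,3}: k∈[1..2] ⇒ +0.009966 -0.127932 = -0.117966;  D = +0.117424+0.011295i
d^4_{3,3}: k∈[0..1] ⇒ +0.001288 -0.038567 = -0.037280;  D = +0.021773-0.030261i
d^4_{4,3}: single k=0 term ⇒ -0.007533;  D = -0.003067-0.006881i
Y_4^{m'}(θ=0.5443,φ=1.4322) and Σ D·Y over m':
  (-0.5888-0.0417i)·(+0.0271+0.0167i)  (-0.1547+0.2268i)·(-0.0601+0.1360i)  (-0.1004-0.2107i)·(-0.3557-0.1012i)  (-0.4872-0.0407i)·(+0.0615-0.4407i)  (-0.2537+0.3622i)·(-0.0221+0.0000i)  (+0.1122+0.2435i)·(-0.0615-0.4407i)  (+0.1174+0.0113i)·(-0.3557+0.1012i)  (+0.0218-0.0303i)·(+0.0601+0.1360i)  (-0.0031-0.0069i)·(+0.0271-0.0167i)
Y_4^3(R⁻¹ n̂) = -0.001944+0.188078i

Re=-0.0019 Im=0.1881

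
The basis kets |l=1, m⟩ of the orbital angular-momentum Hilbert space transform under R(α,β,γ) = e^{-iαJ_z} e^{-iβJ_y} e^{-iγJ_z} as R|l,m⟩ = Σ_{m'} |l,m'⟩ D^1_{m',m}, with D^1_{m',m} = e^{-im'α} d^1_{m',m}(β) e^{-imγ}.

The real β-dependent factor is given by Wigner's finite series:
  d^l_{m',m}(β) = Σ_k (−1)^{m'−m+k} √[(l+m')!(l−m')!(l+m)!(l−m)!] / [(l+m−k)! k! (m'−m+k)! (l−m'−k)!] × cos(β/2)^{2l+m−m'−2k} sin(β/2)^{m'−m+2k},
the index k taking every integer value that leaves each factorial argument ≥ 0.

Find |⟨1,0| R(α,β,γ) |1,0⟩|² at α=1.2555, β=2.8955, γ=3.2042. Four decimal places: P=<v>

First d^1_{0,0}(β=2.8955), then the phase factors e^{-i(0)α} and e^{-i(0)γ}:
With c≡cos(β/2)=0.122736 and s≡sin(β/2)=0.992439, N=[1·1·1·1]^{1/2}=1.000000
k∈{0,1} keeps every argument non-negative
  k=0: (−1)^0·1.0000/(1)·0.1227^2·0.9924^0 = +0.015064
  k=1: (−1)^1·1.0000/(1)·0.1227^0·0.9924^2 = -0.984936
d^1_{0,0}(2.8955) = +0.015064 -0.984936 = -0.969872
|D^1_{0,0}|² = |d^1_{0,0}(β)|² = (-0.969872)² = 0.940651 (the z-rotation phases have unit modulus)

P=0.9407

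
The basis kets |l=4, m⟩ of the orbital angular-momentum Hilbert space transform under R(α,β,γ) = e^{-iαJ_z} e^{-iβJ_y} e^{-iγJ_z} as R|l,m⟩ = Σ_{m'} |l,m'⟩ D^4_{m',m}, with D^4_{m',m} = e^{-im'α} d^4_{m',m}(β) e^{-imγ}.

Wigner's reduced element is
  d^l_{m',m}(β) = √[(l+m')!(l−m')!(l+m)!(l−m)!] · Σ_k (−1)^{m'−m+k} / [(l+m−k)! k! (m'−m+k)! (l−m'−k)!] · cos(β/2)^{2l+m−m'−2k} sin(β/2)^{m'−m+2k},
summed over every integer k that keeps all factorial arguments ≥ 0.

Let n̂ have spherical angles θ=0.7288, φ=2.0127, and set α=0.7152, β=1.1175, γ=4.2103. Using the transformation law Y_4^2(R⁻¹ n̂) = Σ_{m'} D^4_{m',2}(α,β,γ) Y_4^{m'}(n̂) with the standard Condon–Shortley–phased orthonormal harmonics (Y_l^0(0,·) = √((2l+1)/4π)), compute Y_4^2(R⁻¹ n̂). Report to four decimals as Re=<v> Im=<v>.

Need the full column D^4_{m',2} for m'=−4..4 at α=0.7152, β=1.1175, γ=4.2103.
cos(β/2)=0.847918, sin(β/2)=0.530127
d^4_{-4,2}: single k=6 term ⇒ +0.084443;  D = +0.063296+0.055895i
d^4_{-3,2}: k∈[5..6] ⇒ +0.286514 -0.037332 = +0.249183;  D = +0.249174+0.002040i
d^4_{-2,2}: k∈[4..6] ⇒ +0.612388 -0.191499 +0.006238 = +0.427126;  D = +0.324746-0.277447i
d^4_{-1,2}: k∈[3..5] ⇒ +0.923474 -0.541461 +0.042330 = +0.424343;  D = +0.062818-0.419667i
d^4_{0,2}: k∈[2..4] ⇒ +0.990844 -1.032821 +0.151394 = +0.109416;  D = -0.058733-0.092317i
d^4_{1,2}: k∈[1..3] ⇒ +0.708752 -1.385210 +0.360974 = -0.315484;  D = +0.302403+0.089904i
d^4_{2,2}: k∈[0..2] ⇒ +0.267198 -1.253329 +0.612388 = -0.373744;  D = +0.340307-0.154518i
d^4_{3,2}: k∈[0..1] ⇒ -0.625061 +0.732984 = +0.107924;  D = -0.044929+0.098127i
d^4_{4,2}: single k=0 term ⇒ +0.552666;  D = +0.155824+0.530244i
Y_4^{m'}(θ=0.7288,φ=2.0127) and Σ D·Y over m':
  (+0.0633+0.0559i)·(-0.0170-0.0854i)  (+0.2492+0.0020i)·(+0.2676+0.0669i)  (+0.3247-0.2774i)·(-0.2724+0.3321i)  (+0.0628-0.4197i)·(-0.0900-0.1902i)  (-0.0587-0.0923i)·(-0.3021+0.0000i)  (+0.3024+0.0899i)·(+0.0900-0.1902i)  (+0.3403-0.1545i)·(-0.2724-0.3321i)  (-0.0449+0.0981i)·(-0.2676+0.0669i)  (+0.1558+0.5302i)·(-0.0170+0.0854i)
Y_4^2(R⁻¹ n̂) = -0.136022+0.102676i

Re=-0.1360 Im=0.1027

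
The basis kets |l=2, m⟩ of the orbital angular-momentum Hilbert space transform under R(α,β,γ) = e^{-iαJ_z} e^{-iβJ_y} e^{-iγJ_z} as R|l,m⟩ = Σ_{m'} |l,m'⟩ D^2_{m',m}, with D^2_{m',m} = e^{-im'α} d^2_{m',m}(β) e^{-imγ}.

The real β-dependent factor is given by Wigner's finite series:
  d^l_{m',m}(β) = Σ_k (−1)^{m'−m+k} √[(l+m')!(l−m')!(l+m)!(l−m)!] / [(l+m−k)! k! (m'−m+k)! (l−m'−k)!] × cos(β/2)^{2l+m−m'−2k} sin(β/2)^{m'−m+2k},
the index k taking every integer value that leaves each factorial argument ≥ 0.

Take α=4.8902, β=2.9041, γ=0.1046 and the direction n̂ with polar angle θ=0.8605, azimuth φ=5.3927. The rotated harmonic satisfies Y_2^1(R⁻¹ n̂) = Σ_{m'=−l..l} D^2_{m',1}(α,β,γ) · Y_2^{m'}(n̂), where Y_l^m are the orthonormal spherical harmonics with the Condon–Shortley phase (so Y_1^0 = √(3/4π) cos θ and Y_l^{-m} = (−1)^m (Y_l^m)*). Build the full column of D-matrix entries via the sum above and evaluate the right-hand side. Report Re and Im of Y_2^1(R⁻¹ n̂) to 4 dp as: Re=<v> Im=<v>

Need the full column D^2_{m',1} for m'=−2..2 at α=4.8902, β=2.9041, γ=0.1046.
cos(β/2)=0.118467, sin(β/2)=0.992958
d^2_{-2,1}: single k=3 term ⇒ +0.231965;  D = -0.224695-0.057619i
d^2_{-1,1}: k∈[2..3] ⇒ +0.041513 -0.972128 = -0.930615;  D = -0.068070+0.928122i
d^2_{0,1}: k∈[1..2] ⇒ +0.004044 -0.284097 = -0.280053;  D = -0.278523+0.029240i
d^2_{1,1}: k∈[0..1] ⇒ +0.000197 -0.041513 = -0.041316;  D = -0.011514-0.039679i
d^2_{2,1}: single k=0 term ⇒ -0.003302;  D = +0.002958-0.001467i
Y_2^{m'}(θ=0.8605,φ=5.3927) and Σ D·Y over m':
  (-0.2247-0.0576i)·(-0.0463+0.2172i)  (-0.0681+0.9281i)·(+0.2402+0.2969i)  (-0.2785+0.0292i)·(+0.0869+0.0000i)  (-0.0115-0.0397i)·(-0.2402+0.2969i)  (+0.0030-0.0015i)·(-0.0463-0.2172i)
Y_2^1(R⁻¹ n̂) = -0.279105+0.164723i

Re=-0.2791 Im=0.1647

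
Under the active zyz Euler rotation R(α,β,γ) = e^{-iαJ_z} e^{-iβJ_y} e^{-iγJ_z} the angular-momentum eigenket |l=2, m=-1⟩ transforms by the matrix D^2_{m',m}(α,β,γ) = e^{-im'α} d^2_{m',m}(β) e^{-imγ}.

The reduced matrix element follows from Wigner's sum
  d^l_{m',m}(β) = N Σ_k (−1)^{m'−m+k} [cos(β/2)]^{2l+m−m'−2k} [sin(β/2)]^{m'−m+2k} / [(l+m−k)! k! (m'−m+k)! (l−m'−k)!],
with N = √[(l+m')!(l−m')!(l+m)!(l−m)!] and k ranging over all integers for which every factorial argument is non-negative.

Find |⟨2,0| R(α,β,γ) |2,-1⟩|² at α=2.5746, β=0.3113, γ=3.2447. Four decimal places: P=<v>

P=0.1275

First d^2_{0,-1}(β=0.3113), then the phase factors e^{-i(0)α} and e^{-i(-1)γ}:
Half-angle: c=0.987911, s=0.155022. N=√(2·2·1·6)=4.898979
k: max(0,(-1)−(0))=0 … min(2+(-1),2−(0))=1
  k=0: (−1)^1·4.8990/(2)·0.9879^3·0.1550^1 = -0.366120
  k=1: (−1)^2·4.8990/(2)·0.9879^1·0.1550^3 = +0.009015
d^2_{0,-1}(0.3113) = -0.366120 +0.009015 = -0.357105
|D^2_{0,-1}|² = |d^2_{0,-1}(β)|² = (-0.357105)² = 0.127524 (the z-rotation phases have unit modulus)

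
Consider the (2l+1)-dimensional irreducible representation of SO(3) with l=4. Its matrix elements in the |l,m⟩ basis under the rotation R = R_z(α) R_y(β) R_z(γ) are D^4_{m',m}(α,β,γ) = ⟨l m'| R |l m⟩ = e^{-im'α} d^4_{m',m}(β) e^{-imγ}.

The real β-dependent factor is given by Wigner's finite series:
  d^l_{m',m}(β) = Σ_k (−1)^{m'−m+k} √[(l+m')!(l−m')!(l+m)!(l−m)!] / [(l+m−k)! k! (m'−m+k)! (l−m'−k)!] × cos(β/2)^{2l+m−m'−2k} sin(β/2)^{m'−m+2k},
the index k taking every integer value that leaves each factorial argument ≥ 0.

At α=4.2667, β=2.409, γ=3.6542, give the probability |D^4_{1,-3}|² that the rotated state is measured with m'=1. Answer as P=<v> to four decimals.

First d^4_{1,-3}(β=2.409), then the phase factors e^{-i(1)α} and e^{-i(-3)γ}:
Half-angle: c=0.358160, s=0.933660. N=√(120·6·1·5040)=1904.940944
k∈{0,1} keeps every argument non-negative
  k=0: (−1)^4·1904.9409/(144)·0.3582^4·0.9337^4 = +0.165418
  k=1: (−1)^5·1904.9409/(240)·0.3582^2·0.9337^6 = -0.674462
d^4_{1,-3}(2.409) = +0.165418 -0.674462 = -0.509044
|D^4_{1,-3}|² = |d^4_{1,-3}(β)|² = (-0.509044)² = 0.259126 (the z-rotation phases have unit modulus)

P=0.2591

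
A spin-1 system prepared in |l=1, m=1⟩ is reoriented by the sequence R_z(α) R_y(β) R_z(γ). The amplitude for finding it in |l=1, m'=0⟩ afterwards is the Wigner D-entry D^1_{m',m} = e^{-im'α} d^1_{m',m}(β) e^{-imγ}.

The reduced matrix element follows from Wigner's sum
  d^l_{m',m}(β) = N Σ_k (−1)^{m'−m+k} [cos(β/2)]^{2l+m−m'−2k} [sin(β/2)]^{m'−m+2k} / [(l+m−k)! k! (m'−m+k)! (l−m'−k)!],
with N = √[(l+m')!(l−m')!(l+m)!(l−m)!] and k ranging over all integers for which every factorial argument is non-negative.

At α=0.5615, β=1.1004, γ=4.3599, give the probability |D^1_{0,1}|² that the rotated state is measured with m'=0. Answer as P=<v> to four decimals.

P=0.3973

Split into d^1_{0,1}(β=1.1004) × two z-phases.
c=cos(1.1004/2)=0.852420, s=sin(1.1004/2)=0.522858; N=√[1·1·2·1]=1.414214
k∈{1} keeps every argument non-negative
  k=1: (−1)^0·1.4142/(1)·0.8524^1·0.5229^1 = +0.630307
d^1_{0,1}(1.1004) = +0.630307
|D^1_{0,1}|² = |d^1_{0,1}(β)|² = (+0.630307)² = 0.397287 (the z-rotation phases have unit modulus)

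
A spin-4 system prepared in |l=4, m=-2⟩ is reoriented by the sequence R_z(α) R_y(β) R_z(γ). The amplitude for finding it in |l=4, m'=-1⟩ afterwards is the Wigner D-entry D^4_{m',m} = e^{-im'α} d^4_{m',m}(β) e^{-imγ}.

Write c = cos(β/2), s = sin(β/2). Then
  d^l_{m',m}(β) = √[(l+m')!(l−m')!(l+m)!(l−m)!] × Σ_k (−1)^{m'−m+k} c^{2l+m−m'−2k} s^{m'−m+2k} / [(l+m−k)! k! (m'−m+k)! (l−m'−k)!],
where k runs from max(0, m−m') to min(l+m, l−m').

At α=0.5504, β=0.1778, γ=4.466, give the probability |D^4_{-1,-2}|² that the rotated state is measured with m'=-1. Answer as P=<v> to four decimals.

D^4_{-1,-2}(0.5504,0.1778,4.466) = e^{-i·-1·0.5504}·d^4_{-1,-2}(0.1778)·e^{-i·-2·4.466}. Compute d first:
With c≡cos(β/2)=0.996051 and s≡sin(β/2)=0.088783, N=[6·120·2·720]^{1/2}=1018.233765
k: max(0,(-2)−(-1))=0 … min(4+(-2),4−(-1))=2
  k=0: (−1)^1·1018.2338/(240)·0.9961^7·0.0888^1 = -0.366384
  k=1: (−1)^2·1018.2338/(48)·0.9961^5·0.0888^3 = +0.014555
  k=2: (−1)^3·1018.2338/(72)·0.9961^3·0.0888^5 = -0.000077
d^4_{-1,-2}(0.1778) = -0.366384 +0.014555 -0.000077 = -0.351907
|D^4_{-1,-2}|² = |d^4_{-1,-2}(β)|² = (-0.351907)² = 0.123838 (the z-rotation phases have unit modulus)

P=0.1238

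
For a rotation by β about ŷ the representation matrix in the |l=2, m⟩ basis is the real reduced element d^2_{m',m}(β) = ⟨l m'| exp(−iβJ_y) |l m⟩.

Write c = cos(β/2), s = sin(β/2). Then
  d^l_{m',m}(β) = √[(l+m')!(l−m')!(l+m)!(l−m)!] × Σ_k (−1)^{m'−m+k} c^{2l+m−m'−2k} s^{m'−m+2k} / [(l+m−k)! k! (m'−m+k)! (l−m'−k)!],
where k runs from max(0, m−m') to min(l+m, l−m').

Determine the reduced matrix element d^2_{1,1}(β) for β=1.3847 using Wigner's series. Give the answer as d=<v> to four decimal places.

d=-0.3733

d^2_{1,1}(β=1.3847) via Wigner's sum:
c=cos(1.3847/2)=0.769748, s=sin(1.3847/2)=0.638348; N=√[6·1·6·1]=6.000000
k∈{0,1} keeps every argument non-negative
  k=0: (−1)^0·6.0000/(6)·0.7697^4·0.6383^0 = +0.351070
  k=1: (−1)^1·6.0000/(2)·0.7697^2·0.6383^2 = -0.724325
d^2_{1,1}(1.3847) = +0.351070 -0.724325 = -0.373254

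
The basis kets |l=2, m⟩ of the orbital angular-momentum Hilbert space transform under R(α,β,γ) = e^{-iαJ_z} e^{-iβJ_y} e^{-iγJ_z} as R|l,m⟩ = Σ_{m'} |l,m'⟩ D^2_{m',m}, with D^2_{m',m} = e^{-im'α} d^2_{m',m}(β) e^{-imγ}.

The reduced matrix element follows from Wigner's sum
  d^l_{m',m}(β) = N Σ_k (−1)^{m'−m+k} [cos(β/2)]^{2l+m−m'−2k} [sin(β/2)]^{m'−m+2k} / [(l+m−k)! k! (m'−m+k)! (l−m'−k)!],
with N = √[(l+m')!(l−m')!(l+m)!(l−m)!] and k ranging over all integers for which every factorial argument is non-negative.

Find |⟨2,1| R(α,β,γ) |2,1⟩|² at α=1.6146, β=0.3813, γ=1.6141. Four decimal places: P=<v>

P=0.6816

First d^2_{1,1}(β=0.3813), then the phase factors e^{-i(1)α} and e^{-i(1)γ}:
c=cos(0.3813/2)=0.981881, s=sin(0.3813/2)=0.189497; N=√[6·1·6·1]=6.000000
Admissible k: 0..1 (factorial args all ≥0)
  k=0: (−1)^0·6.0000/(6)·0.9819^4·0.1895^0 = +0.929471
  k=1: (−1)^1·6.0000/(2)·0.9819^2·0.1895^2 = -0.103859
d^2_{1,1}(0.3813) = +0.929471 -0.103859 = +0.825612
|D^2_{1,1}|² = |d^2_{1,1}(β)|² = (+0.825612)² = 0.681635 (the z-rotation phases have unit modulus)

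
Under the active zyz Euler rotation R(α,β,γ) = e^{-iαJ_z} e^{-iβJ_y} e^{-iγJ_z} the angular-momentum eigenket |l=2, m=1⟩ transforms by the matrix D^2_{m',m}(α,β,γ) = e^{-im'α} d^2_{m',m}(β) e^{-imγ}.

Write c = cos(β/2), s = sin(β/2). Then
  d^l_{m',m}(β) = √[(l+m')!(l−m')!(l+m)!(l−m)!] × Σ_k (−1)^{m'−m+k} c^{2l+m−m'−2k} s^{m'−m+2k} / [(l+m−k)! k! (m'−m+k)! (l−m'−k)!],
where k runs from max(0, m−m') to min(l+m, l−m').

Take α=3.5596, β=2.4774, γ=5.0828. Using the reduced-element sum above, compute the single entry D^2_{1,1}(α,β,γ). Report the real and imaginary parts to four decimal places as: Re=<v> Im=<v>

Split into d^2_{1,1}(β=2.4774) × two z-phases.
With c≡cos(β/2)=0.326026 and s≡sin(β/2)=0.945361, N=[6·1·6·1]^{1/2}=6.000000
k∈{0,1} keeps every argument non-negative
  k=0: (−1)^0·6.0000/(6)·0.3260^4·0.9454^0 = +0.011298
  k=1: (−1)^1·6.0000/(2)·0.3260^2·0.9454^2 = -0.284984
d^2_{1,1}(2.4774) = +0.011298 -0.284984 = -0.273685
Attach z-rotation phases: D = e^{-i(1)(3.5596)}·(-0.273685)·e^{-i(1)(5.0828)} = +0.194108+0.192939i

Re=0.1941 Im=0.1929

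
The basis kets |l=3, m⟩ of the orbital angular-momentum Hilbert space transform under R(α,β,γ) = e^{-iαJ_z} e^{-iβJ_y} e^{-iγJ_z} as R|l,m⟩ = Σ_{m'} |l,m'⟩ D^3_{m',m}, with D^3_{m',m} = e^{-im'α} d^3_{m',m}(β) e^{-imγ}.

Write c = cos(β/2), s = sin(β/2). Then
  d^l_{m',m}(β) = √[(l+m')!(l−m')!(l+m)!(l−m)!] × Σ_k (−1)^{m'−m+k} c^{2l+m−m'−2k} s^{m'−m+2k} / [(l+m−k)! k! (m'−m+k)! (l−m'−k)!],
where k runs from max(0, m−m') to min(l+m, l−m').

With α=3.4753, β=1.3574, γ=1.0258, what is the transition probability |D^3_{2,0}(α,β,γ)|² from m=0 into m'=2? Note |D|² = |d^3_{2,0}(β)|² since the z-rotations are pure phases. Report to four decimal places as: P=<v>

First d^3_{2,0}(β=1.3574), then the phase factors e^{-i(2)α} and e^{-i(0)γ}:
Half-angle: c=0.778389, s=0.627782. N=√(120·1·6·6)=65.726707
Admissible k: 0..1 (factorial args all ≥0)
  k=0: (−1)^2·65.7267/(12)·0.7784^4·0.6278^2 = +0.792439
  k=1: (−1)^3·65.7267/(12)·0.7784^2·0.6278^4 = -0.515453
d^3_{2,0}(1.3574) = +0.792439 -0.515453 = +0.276986
|D^3_{2,0}|² = |d^3_{2,0}(β)|² = (+0.276986)² = 0.076721 (the z-rotation phases have unit modulus)

P=0.0767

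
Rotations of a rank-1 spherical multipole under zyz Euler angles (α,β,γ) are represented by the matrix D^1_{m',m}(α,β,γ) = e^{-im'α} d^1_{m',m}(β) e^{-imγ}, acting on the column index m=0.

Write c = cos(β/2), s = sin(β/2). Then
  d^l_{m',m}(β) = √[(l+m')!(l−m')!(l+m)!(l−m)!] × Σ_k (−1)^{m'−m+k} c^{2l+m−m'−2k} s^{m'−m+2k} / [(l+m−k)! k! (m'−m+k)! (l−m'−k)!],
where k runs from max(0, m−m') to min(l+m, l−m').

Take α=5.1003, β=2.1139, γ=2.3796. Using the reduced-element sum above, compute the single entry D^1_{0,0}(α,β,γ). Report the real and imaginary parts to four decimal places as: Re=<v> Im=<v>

Re=-0.5168 Im=0.0000

Split into d^1_{0,0}(β=2.1139) × two z-phases.
With c≡cos(β/2)=0.491530 and s≡sin(β/2)=0.870860, N=[1·1·1·1]^{1/2}=1.000000
The bounds max(0,m−m')=0 and min(l+m,l−m')=1 give 2 terms
  k=0: (−1)^0·1.0000/(1)·0.4915^2·0.8709^0 = +0.241602
  k=1: (−1)^1·1.0000/(1)·0.4915^0·0.8709^2 = -0.758398
d^1_{0,0}(2.1139) = +0.241602 -0.758398 = -0.516796
D = (+1.000000+0.000000i)·(-0.516796)·(+1.000000+0.000000i) = -0.516796+0.000000i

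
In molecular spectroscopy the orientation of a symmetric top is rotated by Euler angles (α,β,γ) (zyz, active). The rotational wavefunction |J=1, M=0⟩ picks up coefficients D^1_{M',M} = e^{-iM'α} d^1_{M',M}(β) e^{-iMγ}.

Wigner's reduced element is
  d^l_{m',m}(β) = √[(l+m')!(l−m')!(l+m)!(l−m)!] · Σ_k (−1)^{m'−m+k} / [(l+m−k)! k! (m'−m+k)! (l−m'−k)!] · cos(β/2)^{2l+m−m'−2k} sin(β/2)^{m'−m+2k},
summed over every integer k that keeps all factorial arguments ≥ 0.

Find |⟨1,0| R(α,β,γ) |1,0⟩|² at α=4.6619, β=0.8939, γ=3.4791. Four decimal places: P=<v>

Split into d^1_{0,0}(β=0.8939) × two z-phases.
With c≡cos(β/2)=0.901770 and s≡sin(β/2)=0.432217, N=[1·1·1·1]^{1/2}=1.000000
Admissible k: 0..1 (factorial args all ≥0)
  k=0: (−1)^0·1.0000/(1)·0.9018^2·0.4322^0 = +0.813188
  k=1: (−1)^1·1.0000/(1)·0.9018^0·0.4322^2 = -0.186812
d^1_{0,0}(0.8939) = +0.813188 -0.186812 = +0.626377
|D^1_{0,0}|² = |d^1_{0,0}(β)|² = (+0.626377)² = 0.392348 (the z-rotation phases have unit modulus)

P=0.3923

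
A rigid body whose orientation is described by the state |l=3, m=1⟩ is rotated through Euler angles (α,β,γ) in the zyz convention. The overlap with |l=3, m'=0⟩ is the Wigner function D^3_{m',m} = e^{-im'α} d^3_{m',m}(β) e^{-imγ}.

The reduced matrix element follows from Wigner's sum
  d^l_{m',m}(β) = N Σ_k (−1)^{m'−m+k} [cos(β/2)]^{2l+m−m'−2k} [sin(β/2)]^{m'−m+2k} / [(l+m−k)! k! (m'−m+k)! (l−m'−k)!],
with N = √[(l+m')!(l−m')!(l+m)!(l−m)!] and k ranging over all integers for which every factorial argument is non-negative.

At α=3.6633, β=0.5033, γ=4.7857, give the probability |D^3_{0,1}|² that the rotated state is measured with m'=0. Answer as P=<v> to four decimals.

P=0.3510

Split into d^3_{0,1}(β=0.5033) × two z-phases.
Half-angle: c=0.968503, s=0.249002. N=√(6·6·24·2)=41.569219
Admissible k: 1..3 (factorial args all ≥0)
  k=1: (−1)^0·41.5692/(12)·0.9685^5·0.2490^1 = +0.735019
  k=2: (−1)^1·41.5692/(4)·0.9685^3·0.2490^3 = -0.145755
  k=3: (−1)^2·41.5692/(12)·0.9685^1·0.2490^5 = +0.003212
d^3_{0,1}(0.5033) = +0.735019 -0.145755 +0.003212 = +0.592475
|D^3_{0,1}|² = |d^3_{0,1}(β)|² = (+0.592475)² = 0.351027 (the z-rotation phases have unit modulus)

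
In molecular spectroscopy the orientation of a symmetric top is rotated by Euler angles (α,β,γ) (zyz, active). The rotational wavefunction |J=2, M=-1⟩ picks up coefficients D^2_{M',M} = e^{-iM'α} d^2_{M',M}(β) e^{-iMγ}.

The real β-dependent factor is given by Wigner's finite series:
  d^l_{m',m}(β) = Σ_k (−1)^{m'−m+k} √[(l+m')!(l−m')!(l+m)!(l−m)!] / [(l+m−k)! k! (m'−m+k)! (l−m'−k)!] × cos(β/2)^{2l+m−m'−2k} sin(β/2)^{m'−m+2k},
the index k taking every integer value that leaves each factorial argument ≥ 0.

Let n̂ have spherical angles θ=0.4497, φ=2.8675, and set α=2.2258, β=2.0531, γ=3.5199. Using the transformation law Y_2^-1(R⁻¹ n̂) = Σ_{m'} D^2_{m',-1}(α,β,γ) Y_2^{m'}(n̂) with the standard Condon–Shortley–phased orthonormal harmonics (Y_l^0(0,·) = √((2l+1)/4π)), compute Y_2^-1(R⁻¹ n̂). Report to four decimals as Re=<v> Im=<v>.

Re=-0.0671 Im=-0.0503

Need the full column D^2_{m',-1} for m'=−2..2 at α=2.2258, β=2.0531, γ=3.5199.
cos(β/2)=0.517773, sin(β/2)=0.855518
d^2_{-2,-1}: single k=1 term ⇒ +0.237508;  D = -0.027847+0.235870i
d^2_{-1,-1}: k∈[0..1] ⇒ +0.071872 -0.588652 = -0.516780;  D = -0.443914+0.264580i
d^2_{0,-1}: k∈[0..1] ⇒ -0.290887 +0.794150 = +0.503263;  D = -0.467678-0.185879i
d^2_{1,-1}: k∈[0..1] ⇒ +0.588652 -0.535693 = +0.052959;  D = +0.014467+0.050945i
d^2_{2,-1}: single k=0 term ⇒ -0.648421;  D = -0.386764+0.520445i
Y_2^{m'}(θ=0.4497,φ=2.8675) and Σ D·Y over m':
  (-0.0278+0.2359i)·(+0.0623+0.0380i)  (-0.4439+0.2646i)·(-0.2911-0.0819i)  (-0.4677-0.1859i)·(+0.4520+0.0000i)  (+0.0145+0.0509i)·(+0.2911-0.0819i)  (-0.3868+0.5204i)·(+0.0623-0.0380i)
Y_2^-1(R⁻¹ n̂) = -0.067106-0.050293i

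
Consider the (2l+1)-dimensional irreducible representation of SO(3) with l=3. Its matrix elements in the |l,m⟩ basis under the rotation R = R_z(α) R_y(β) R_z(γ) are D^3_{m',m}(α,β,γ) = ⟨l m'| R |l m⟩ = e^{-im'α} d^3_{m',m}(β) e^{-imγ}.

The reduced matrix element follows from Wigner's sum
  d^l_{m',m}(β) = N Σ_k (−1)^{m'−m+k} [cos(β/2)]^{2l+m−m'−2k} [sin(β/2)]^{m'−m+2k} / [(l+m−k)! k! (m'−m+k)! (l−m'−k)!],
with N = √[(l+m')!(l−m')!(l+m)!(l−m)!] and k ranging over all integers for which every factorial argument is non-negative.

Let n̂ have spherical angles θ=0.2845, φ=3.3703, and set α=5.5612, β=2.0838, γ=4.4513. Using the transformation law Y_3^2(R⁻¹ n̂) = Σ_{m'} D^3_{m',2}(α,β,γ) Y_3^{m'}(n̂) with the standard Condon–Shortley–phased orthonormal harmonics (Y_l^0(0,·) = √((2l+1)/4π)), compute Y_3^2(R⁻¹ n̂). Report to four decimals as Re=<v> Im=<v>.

Re=0.1743 Im=0.3501

Need the full column D^3_{m',2} for m'=−3..3 at α=5.5612, β=2.0838, γ=4.4513.
cos(β/2)=0.504581, sin(β/2)=0.863364
d^3_{-3,2}: single k=5 term ⇒ +0.592894;  D = +0.043232+0.591316i
d^3_{-2,2}: k∈[4..5] ⇒ +0.707307 -0.414157 = +0.293150;  D = -0.177178+0.233549i
d^3_{-1,2}: k∈[3..4] ⇒ +0.522883 -0.765423 = -0.242540;  D = +0.237715-0.048139i
d^3_{0,2}: k∈[2..3] ⇒ +0.264650 -0.774816 = -0.510166;  D = +0.442179+0.254455i
d^3_{1,2}: k∈[1..2] ⇒ +0.089299 -0.522883 = -0.433584;  D = +0.139118+0.410659i
d^3_{2,2}: k∈[0..1] ⇒ +0.016504 -0.241591 = -0.225087;  D = -0.086689+0.207724i
d^3_{3,2}: single k=0 term ⇒ -0.069171;  D = -0.062180+0.030302i
Y_3^{m'}(θ=0.2845,φ=3.3703) and Σ D·Y over m':
  (+0.0432+0.5913i)·(-0.0071+0.0058i)  (-0.1772+0.2335i)·(+0.0693-0.0341i)  (+0.2377-0.0481i)·(-0.3186+0.0742i)  (+0.4422+0.2545i)·(+0.5753+0.0000i)  (+0.1391+0.4107i)·(+0.3186+0.0742i)  (-0.0867+0.2077i)·(+0.0693+0.0341i)  (-0.0622+0.0303i)·(+0.0071+0.0058i)
Y_3^2(R⁻¹ n̂) = +0.174275+0.350061i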